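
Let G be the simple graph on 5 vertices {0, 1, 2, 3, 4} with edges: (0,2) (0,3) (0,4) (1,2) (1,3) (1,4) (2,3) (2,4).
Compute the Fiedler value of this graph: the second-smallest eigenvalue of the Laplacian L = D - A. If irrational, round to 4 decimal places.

Each diagonal entry of L is the vertex degree and each off-diagonal entry is -1 where an edge is present, 0 otherwise; in the order [0, 1, 2, 3, 4] the diagonal is [3, 3, 4, 3, 3]. The sorted Laplacian eigenvalues are [0, 3, 3, 5, 5]; the algebraic connectivity is the second entry, 3. The eigenvalues sum to 16, which equals trace(L) = 2|E|. By the matrix-tree theorem the graph has (1/5) * product of the nonzero eigenvalues = 45 spanning trees.

3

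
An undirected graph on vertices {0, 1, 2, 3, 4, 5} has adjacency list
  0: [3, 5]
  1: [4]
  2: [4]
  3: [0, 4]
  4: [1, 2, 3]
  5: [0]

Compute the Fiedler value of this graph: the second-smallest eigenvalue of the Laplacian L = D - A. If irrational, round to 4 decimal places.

Each diagonal entry of L is the vertex degree and each off-diagonal entry is -1 where an edge is present, 0 otherwise; in the order [0, 1, 2, 3, 4, 5] the diagonal is [2, 1, 1, 2, 3, 1]. The sorted Laplacian eigenvalues are [0, 0.3249, 1, 1.4608, 3, 4.2143]; the algebraic connectivity is the second entry, 0.3249. The eigenvalues sum to 10, which equals trace(L) = 2|E|. The largest eigenvalue, 4.2143, is at most the vertex count 6.

0.3249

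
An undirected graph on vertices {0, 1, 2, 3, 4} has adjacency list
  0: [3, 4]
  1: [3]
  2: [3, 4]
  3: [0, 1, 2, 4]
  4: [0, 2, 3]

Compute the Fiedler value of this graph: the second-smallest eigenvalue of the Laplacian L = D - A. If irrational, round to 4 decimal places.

1

Reading degrees in the order [0, 1, 2, 3, 4] gives [2, 1, 2, 4, 3]; set D = diag(2, 1, 2, 4, 3) and form L = D - A. The smallest Laplacian eigenvalue is always 0. The next one, lambda_2 = 1, measures how hard the graph is to disconnect: larger values mean better connectivity.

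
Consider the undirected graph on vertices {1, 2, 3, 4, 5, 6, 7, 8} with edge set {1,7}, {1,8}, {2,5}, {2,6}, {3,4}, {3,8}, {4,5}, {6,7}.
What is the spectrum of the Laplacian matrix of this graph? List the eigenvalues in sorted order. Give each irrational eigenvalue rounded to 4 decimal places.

[0, 0.5858, 0.5858, 2, 2, 3.4142, 3.4142, 4]

With the vertex order [1, 2, 3, 4, 5, 6, 7, 8], the degrees are [2, 2, 2, 2, 2, 2, 2, 2], giving D = diag(2, 2, 2, 2, 2, 2, 2, 2) and L = D - A. Since every row of L sums to 0, the all-ones vector is in the kernel and 0 is an eigenvalue. The single zero eigenvalue shows the graph is connected. The largest eigenvalue, 4, is at most the vertex count 8.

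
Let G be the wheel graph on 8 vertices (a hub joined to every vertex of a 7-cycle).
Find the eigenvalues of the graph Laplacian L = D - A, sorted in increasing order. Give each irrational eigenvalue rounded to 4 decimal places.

The graph has 8 vertices and degree multiset [7, 3, 3, 3, 3, 3, 3, 3]; D is the diagonal matrix of degrees and L = D - A. Since every row of L sums to 0, the all-ones vector is in the kernel and 0 is an eigenvalue. The single zero eigenvalue shows the graph is connected.

[0, 1.7530, 1.7530, 3.4450, 3.4450, 4.8019, 4.8019, 8]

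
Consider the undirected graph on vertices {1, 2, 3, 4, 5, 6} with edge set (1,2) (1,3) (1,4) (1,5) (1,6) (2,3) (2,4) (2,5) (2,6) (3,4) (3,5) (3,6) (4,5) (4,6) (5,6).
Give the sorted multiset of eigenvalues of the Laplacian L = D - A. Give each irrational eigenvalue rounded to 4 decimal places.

[0, 6, 6, 6, 6, 6]

Reading degrees in the order [1, 2, 3, 4, 5, 6] gives [5, 5, 5, 5, 5, 5]; set D = diag(5, 5, 5, 5, 5, 5) and form L = D - A. L is symmetric positive semidefinite, so every eigenvalue is real and nonnegative. The single zero eigenvalue shows the graph is connected.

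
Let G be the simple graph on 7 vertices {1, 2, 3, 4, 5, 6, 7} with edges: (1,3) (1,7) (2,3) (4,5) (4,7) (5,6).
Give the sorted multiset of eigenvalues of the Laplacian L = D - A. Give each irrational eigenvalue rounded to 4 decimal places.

Reading degrees in the order [1, 2, 3, 4, 5, 6, 7] gives [2, 1, 2, 2, 2, 1, 2]; set D = diag(2, 1, 2, 2, 2, 1, 2) and form L = D - A. L is symmetric positive semidefinite, so every eigenvalue is real and nonnegative. The single zero eigenvalue shows the graph is connected. The eigenvalues sum to 12, which equals trace(L) = 2|E|. By the matrix-tree theorem the graph has (1/7) * product of the nonzero eigenvalues = 1 spanning tree.

[0, 0.1981, 0.7530, 1.5550, 2.4450, 3.2470, 3.8019]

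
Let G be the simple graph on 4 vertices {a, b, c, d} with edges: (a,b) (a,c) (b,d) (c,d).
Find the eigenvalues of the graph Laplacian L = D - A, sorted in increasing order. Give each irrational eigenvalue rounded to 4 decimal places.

[0, 2, 2, 4]

Each diagonal entry of L is the vertex degree and each off-diagonal entry is -1 where an edge is present, 0 otherwise; in the order [a, b, c, d] the diagonal is [2, 2, 2, 2]. Since every row of L sums to 0, the all-ones vector is in the kernel and 0 is an eigenvalue. The eigenvalues sum to 8, which equals trace(L) = 2|E|. There is one zero in the spectrum, matching the 1 component.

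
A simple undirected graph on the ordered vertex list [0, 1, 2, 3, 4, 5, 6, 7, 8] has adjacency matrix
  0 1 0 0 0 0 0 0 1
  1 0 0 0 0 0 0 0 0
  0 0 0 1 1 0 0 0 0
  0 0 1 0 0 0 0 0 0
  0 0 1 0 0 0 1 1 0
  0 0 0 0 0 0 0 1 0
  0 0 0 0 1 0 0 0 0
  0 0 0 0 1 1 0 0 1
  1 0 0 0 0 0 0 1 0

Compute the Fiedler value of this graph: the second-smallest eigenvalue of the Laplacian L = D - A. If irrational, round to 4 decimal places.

0.1862

With the vertex order [0, 1, 2, 3, 4, 5, 6, 7, 8], the degrees are [2, 1, 2, 1, 3, 1, 1, 3, 2], giving D = diag(2, 1, 2, 1, 3, 1, 1, 3, 2) and L = D - A. The smallest Laplacian eigenvalue is always 0. The next one, lambda_2 = 0.1862, measures how hard the graph is to disconnect: larger values mean better connectivity. There is one zero in the spectrum, matching the 1 component.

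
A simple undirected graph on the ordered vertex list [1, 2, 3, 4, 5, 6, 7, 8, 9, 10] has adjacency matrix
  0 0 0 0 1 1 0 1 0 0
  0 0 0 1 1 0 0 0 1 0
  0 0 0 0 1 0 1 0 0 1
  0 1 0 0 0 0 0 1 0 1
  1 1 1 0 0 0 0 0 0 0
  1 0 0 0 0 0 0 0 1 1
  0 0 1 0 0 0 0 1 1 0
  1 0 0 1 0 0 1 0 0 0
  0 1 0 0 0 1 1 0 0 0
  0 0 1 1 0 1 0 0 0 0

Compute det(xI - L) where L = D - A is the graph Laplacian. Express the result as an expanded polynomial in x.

Reading degrees in the order [1, 2, 3, 4, 5, 6, 7, 8, 9, 10] gives [3, 3, 3, 3, 3, 3, 3, 3, 3, 3]; set D = diag(3, 3, 3, 3, 3, 3, 3, 3, 3, 3) and form L = D - A. L has integer entries, so p(x) = det(xI - L) has integer coefficients. Expanding the determinant yields x^10 - 30x^9 + 390x^8 - 2880x^7 + 13305x^6 - 39882x^5 + 77640x^4 - 94800x^3 + 66000x^2 - 20000x. The coefficient of x^9 equals -trace(L) = -30, matching the sum of degrees. There is one zero in the spectrum, matching the 1 component.

x^10 - 30x^9 + 390x^8 - 2880x^7 + 13305x^6 - 39882x^5 + 77640x^4 - 94800x^3 + 66000x^2 - 20000x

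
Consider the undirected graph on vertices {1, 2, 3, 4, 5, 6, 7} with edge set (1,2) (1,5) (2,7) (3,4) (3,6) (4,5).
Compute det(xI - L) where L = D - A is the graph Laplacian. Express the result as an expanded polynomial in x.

With the vertex order [1, 2, 3, 4, 5, 6, 7], the degrees are [2, 2, 2, 2, 2, 1, 1], giving D = diag(2, 2, 2, 2, 2, 1, 1) and L = D - A. Computing det(xI - L) by cofactor expansion (or equivalently via sum-over-permutations) gives x^7 - 12x^6 + 55x^5 - 120x^4 + 126x^3 - 56x^2 + 7x. The constant term is 0 because L is singular (the all-ones vector lies in its kernel). By the matrix-tree theorem the graph has (1/7) * product of the nonzero eigenvalues = 1 spanning tree. There is one zero in the spectrum, matching the 1 component.

x^7 - 12x^6 + 55x^5 - 120x^4 + 126x^3 - 56x^2 + 7x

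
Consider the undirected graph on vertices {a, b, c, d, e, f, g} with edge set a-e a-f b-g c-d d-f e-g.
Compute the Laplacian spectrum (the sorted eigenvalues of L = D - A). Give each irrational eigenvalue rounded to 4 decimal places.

Each diagonal entry of L is the vertex degree and each off-diagonal entry is -1 where an edge is present, 0 otherwise; in the order [a, b, c, d, e, f, g] the diagonal is [2, 1, 1, 2, 2, 2, 2]. Since every row of L sums to 0, the all-ones vector is in the kernel and 0 is an eigenvalue. The single zero eigenvalue shows the graph is connected. The largest eigenvalue, 3.8019, is at most the vertex count 7.

[0, 0.1981, 0.7530, 1.5550, 2.4450, 3.2470, 3.8019]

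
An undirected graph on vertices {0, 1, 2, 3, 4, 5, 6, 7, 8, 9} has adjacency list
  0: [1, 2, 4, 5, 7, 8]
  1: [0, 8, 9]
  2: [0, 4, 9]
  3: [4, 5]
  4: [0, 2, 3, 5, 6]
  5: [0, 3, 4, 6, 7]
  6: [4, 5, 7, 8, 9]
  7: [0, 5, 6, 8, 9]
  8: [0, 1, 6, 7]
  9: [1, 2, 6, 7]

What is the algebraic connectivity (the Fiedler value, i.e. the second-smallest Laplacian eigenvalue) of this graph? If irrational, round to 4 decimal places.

1.4536

Reading degrees in the order [0, 1, 2, 3, 4, 5, 6, 7, 8, 9] gives [6, 3, 3, 2, 5, 5, 5, 5, 4, 4]; set D = diag(6, 3, 3, 2, 5, 5, 5, 5, 4, 4) and form L = D - A. The smallest Laplacian eigenvalue is always 0. The next one, lambda_2 = 1.4536, measures how hard the graph is to disconnect: larger values mean better connectivity. The eigenvalues sum to 42, which equals trace(L) = 2|E|.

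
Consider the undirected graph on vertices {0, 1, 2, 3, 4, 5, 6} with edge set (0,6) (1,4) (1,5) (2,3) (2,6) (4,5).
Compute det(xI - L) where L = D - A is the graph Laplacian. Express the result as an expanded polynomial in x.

x^7 - 12x^6 + 55x^5 - 118x^4 + 114x^3 - 36x^2

Reading degrees in the order [0, 1, 2, 3, 4, 5, 6] gives [1, 2, 2, 1, 2, 2, 2]; set D = diag(1, 2, 2, 1, 2, 2, 2) and form L = D - A. Computing det(xI - L) by cofactor expansion (or equivalently via sum-over-permutations) gives x^7 - 12x^6 + 55x^5 - 118x^4 + 114x^3 - 36x^2. Since p(0) = det(-L) = 0, x divides p(x). The eigenvalues sum to 12, which equals trace(L) = 2|E|. The largest eigenvalue, 3.4142, is at most the vertex count 7.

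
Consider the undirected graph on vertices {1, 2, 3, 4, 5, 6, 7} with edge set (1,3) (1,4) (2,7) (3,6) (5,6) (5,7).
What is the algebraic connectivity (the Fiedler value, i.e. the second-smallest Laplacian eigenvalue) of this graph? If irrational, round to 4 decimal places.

0.1981

With the vertex order [1, 2, 3, 4, 5, 6, 7], the degrees are [2, 1, 2, 1, 2, 2, 2], giving D = diag(2, 1, 2, 1, 2, 2, 2) and L = D - A. Computing the eigenvalues of L and sorting gives [0, 0.1981, 0.7530, 1.5550, 2.4450, 3.2470, 3.8019]. The Fiedler value lambda_2 = 0.1981 is strictly positive, so the graph is connected. The largest eigenvalue, 3.8019, is at most the vertex count 7. There is one zero in the spectrum, matching the 1 component.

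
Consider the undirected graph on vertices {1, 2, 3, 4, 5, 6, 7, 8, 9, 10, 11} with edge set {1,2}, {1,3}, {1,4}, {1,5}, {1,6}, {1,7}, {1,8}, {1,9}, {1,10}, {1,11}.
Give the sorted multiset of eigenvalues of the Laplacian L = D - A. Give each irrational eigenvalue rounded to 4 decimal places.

[0, 1, 1, 1, 1, 1, 1, 1, 1, 1, 11]

Reading degrees in the order [1, 2, 3, 4, 5, 6, 7, 8, 9, 10, 11] gives [10, 1, 1, 1, 1, 1, 1, 1, 1, 1, 1]; set D = diag(10, 1, 1, 1, 1, 1, 1, 1, 1, 1, 1) and form L = D - A. L is symmetric positive semidefinite, so every eigenvalue is real and nonnegative. The eigenvalues sum to 20, which equals trace(L) = 2|E|. By the matrix-tree theorem the graph has (1/11) * product of the nonzero eigenvalues = 1 spanning tree.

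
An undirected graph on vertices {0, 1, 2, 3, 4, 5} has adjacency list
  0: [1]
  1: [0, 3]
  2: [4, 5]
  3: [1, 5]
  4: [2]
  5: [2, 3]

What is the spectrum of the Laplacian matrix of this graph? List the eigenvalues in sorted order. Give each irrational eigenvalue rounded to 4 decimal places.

Reading degrees in the order [0, 1, 2, 3, 4, 5] gives [1, 2, 2, 2, 1, 2]; set D = diag(1, 2, 2, 2, 1, 2) and form L = D - A. Since every row of L sums to 0, the all-ones vector is in the kernel and 0 is an eigenvalue. The single zero eigenvalue shows the graph is connected. There is one zero in the spectrum, matching the 1 component.

[0, 0.2679, 1, 2, 3, 3.7321]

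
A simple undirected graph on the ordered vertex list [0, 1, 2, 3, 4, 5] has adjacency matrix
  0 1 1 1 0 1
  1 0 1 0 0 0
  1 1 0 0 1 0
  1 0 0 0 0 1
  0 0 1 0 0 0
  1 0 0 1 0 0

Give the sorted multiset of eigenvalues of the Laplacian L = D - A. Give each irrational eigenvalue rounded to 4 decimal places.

Each diagonal entry of L is the vertex degree and each off-diagonal entry is -1 where an edge is present, 0 otherwise; in the order [0, 1, 2, 3, 4, 5] the diagonal is [4, 2, 3, 2, 1, 2]. L is symmetric positive semidefinite, so every eigenvalue is real and nonnegative. The eigenvalues sum to 14, which equals trace(L) = 2|E|. By the matrix-tree theorem the graph has (1/6) * product of the nonzero eigenvalues = 9 spanning trees.

[0, 0.6314, 1.4738, 3, 3.7877, 5.1071]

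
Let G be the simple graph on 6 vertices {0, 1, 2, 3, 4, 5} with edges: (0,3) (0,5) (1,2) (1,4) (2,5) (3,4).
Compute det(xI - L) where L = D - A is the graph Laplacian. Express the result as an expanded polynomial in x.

x^6 - 12x^5 + 54x^4 - 112x^3 + 105x^2 - 36x

With the vertex order [0, 1, 2, 3, 4, 5], the degrees are [2, 2, 2, 2, 2, 2], giving D = diag(2, 2, 2, 2, 2, 2) and L = D - A. The eigenvalues of L are [0, 1, 1, 3, 3, 4]; the characteristic polynomial is the product of (x - lambda_i), which multiplies out to x^6 - 12x^5 + 54x^4 - 112x^3 + 105x^2 - 36x. Since p(0) = det(-L) = 0, x divides p(x). There is one zero in the spectrum, matching the 1 component.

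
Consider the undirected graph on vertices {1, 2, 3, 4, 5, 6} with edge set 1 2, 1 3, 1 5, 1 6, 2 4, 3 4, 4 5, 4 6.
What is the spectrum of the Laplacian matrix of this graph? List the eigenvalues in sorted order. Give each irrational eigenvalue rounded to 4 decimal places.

Reading degrees in the order [1, 2, 3, 4, 5, 6] gives [4, 2, 2, 4, 2, 2]; set D = diag(4, 2, 2, 4, 2, 2) and form L = D - A. L is symmetric positive semidefinite, so every eigenvalue is real and nonnegative. The single zero eigenvalue shows the graph is connected. There is one zero in the spectrum, matching the 1 component.

[0, 2, 2, 2, 4, 6]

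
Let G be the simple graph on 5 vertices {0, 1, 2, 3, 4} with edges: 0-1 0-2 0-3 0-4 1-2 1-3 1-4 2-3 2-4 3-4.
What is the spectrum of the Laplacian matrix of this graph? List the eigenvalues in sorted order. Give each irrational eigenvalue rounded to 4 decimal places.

[0, 5, 5, 5, 5]

Reading degrees in the order [0, 1, 2, 3, 4] gives [4, 4, 4, 4, 4]; set D = diag(4, 4, 4, 4, 4) and form L = D - A. Since every row of L sums to 0, the all-ones vector is in the kernel and 0 is an eigenvalue. The single zero eigenvalue shows the graph is connected. The largest eigenvalue, 5, is at most the vertex count 5. There is one zero in the spectrum, matching the 1 component.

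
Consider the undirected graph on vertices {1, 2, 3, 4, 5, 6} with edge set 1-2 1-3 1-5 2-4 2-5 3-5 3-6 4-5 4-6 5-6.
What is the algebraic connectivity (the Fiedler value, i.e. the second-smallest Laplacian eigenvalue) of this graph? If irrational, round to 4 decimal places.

2.3820

With the vertex order [1, 2, 3, 4, 5, 6], the degrees are [3, 3, 3, 3, 5, 3], giving D = diag(3, 3, 3, 3, 5, 3) and L = D - A. Computing the eigenvalues of L and sorting gives [0, 2.3820, 2.3820, 4.6180, 4.6180, 6]. The Fiedler value lambda_2 = 2.3820 is strictly positive, so the graph is connected. The eigenvalues sum to 20, which equals trace(L) = 2|E|.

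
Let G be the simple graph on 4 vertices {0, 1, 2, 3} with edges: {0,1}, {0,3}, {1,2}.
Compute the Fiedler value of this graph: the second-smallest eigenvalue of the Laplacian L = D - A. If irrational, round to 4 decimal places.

0.5858

Each diagonal entry of L is the vertex degree and each off-diagonal entry is -1 where an edge is present, 0 otherwise; in the order [0, 1, 2, 3] the diagonal is [2, 2, 1, 1]. Computing the eigenvalues of L and sorting gives [0, 0.5858, 2, 3.4142]. The Fiedler value lambda_2 = 0.5858 is strictly positive, so the graph is connected. By the matrix-tree theorem the graph has (1/4) * product of the nonzero eigenvalues = 1 spanning tree.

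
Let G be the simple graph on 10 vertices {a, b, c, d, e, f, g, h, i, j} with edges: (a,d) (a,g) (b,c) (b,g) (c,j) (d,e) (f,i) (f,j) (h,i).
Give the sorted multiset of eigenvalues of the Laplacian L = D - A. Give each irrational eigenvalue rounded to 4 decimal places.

[0, 0.0979, 0.3820, 0.8244, 1.3820, 2, 2.6180, 3.1756, 3.6180, 3.9021]

With the vertex order [a, b, c, d, e, f, g, h, i, j], the degrees are [2, 2, 2, 2, 1, 2, 2, 1, 2, 2], giving D = diag(2, 2, 2, 2, 1, 2, 2, 1, 2, 2) and L = D - A. L is symmetric positive semidefinite, so every eigenvalue is real and nonnegative.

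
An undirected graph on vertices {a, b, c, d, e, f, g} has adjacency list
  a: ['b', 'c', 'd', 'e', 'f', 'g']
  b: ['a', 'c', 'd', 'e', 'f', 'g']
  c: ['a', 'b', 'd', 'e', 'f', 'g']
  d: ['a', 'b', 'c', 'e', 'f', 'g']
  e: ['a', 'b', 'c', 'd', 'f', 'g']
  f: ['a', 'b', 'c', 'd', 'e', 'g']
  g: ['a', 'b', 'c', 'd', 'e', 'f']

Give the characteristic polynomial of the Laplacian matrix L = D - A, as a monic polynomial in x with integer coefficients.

Reading degrees in the order [a, b, c, d, e, f, g] gives [6, 6, 6, 6, 6, 6, 6]; set D = diag(6, 6, 6, 6, 6, 6, 6) and form L = D - A. Computing det(xI - L) by cofactor expansion (or equivalently via sum-over-permutations) gives x^7 - 42x^6 + 735x^5 - 6860x^4 + 36015x^3 - 100842x^2 + 117649x. The constant term is 0 because L is singular (the all-ones vector lies in its kernel). By the matrix-tree theorem the graph has (1/7) * product of the nonzero eigenvalues = 16807 spanning trees.

x^7 - 42x^6 + 735x^5 - 6860x^4 + 36015x^3 - 100842x^2 + 117649x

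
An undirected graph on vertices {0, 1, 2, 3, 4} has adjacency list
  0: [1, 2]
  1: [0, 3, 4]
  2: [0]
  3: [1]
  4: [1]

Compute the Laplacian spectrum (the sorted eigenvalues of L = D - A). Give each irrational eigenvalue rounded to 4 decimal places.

[0, 0.5188, 1, 2.3111, 4.1701]

Reading degrees in the order [0, 1, 2, 3, 4] gives [2, 3, 1, 1, 1]; set D = diag(2, 3, 1, 1, 1) and form L = D - A. L is symmetric positive semidefinite, so every eigenvalue is real and nonnegative. The single zero eigenvalue shows the graph is connected. The largest eigenvalue, 4.1701, is at most the vertex count 5.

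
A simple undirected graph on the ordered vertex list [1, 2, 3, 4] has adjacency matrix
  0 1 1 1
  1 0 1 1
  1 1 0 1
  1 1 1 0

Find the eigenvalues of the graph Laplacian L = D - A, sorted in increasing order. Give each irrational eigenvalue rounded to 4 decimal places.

With the vertex order [1, 2, 3, 4], the degrees are [3, 3, 3, 3], giving D = diag(3, 3, 3, 3) and L = D - A. The multiplicity of 0 as a Laplacian eigenvalue equals the number of connected components. The eigenvalues sum to 12, which equals trace(L) = 2|E|.

[0, 4, 4, 4]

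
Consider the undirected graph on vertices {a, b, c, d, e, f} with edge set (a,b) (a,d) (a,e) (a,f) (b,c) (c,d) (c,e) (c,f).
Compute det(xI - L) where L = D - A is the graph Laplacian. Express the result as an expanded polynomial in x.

Reading degrees in the order [a, b, c, d, e, f] gives [4, 2, 4, 2, 2, 2]; set D = diag(4, 2, 4, 2, 2, 2) and form L = D - A. The eigenvalues of L are [0, 2, 2, 2, 4, 6]; the characteristic polynomial is the product of (x - lambda_i), which multiplies out to x^6 - 16x^5 + 96x^4 - 272x^3 + 368x^2 - 192x. The coefficient of x^5 equals -trace(L) = -16, matching the sum of degrees. By the matrix-tree theorem the graph has (1/6) * product of the nonzero eigenvalues = 32 spanning trees. The largest eigenvalue, 6, is at most the vertex count 6.

x^6 - 16x^5 + 96x^4 - 272x^3 + 368x^2 - 192x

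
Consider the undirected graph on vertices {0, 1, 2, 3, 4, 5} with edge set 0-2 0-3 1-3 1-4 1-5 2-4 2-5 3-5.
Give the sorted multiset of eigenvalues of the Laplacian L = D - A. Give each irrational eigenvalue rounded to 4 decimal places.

[0, 1.5858, 2, 3, 4.4142, 5]

Each diagonal entry of L is the vertex degree and each off-diagonal entry is -1 where an edge is present, 0 otherwise; in the order [0, 1, 2, 3, 4, 5] the diagonal is [2, 3, 3, 3, 2, 3]. The multiplicity of 0 as a Laplacian eigenvalue equals the number of connected components. The single zero eigenvalue shows the graph is connected.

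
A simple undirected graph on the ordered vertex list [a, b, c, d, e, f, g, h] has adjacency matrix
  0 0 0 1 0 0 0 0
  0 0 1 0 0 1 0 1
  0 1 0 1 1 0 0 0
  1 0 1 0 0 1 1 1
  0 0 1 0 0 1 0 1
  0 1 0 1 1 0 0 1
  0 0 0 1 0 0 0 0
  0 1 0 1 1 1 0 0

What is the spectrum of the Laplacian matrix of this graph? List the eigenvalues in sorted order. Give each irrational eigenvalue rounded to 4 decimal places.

[0, 0.7985, 1, 3, 3, 4.4549, 5, 6.7466]

Reading degrees in the order [a, b, c, d, e, f, g, h] gives [1, 3, 3, 5, 3, 4, 1, 4]; set D = diag(1, 3, 3, 5, 3, 4, 1, 4) and form L = D - A. The multiplicity of 0 as a Laplacian eigenvalue equals the number of connected components. The single zero eigenvalue shows the graph is connected. By the matrix-tree theorem the graph has (1/8) * product of the nonzero eigenvalues = 135 spanning trees.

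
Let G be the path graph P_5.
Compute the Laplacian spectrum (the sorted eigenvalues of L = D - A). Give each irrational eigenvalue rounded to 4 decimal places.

The graph has 5 vertices and degree multiset [2, 2, 2, 1, 1]; D is the diagonal matrix of degrees and L = D - A. The multiplicity of 0 as a Laplacian eigenvalue equals the number of connected components. By the matrix-tree theorem the graph has (1/5) * product of the nonzero eigenvalues = 1 spanning tree. There is one zero in the spectrum, matching the 1 component.

[0, 0.3820, 1.3820, 2.6180, 3.6180]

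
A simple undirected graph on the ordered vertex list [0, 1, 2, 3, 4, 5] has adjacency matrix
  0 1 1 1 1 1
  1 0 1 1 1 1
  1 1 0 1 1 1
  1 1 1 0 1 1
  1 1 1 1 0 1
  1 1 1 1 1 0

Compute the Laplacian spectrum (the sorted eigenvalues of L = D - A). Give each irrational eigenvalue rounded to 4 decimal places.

With the vertex order [0, 1, 2, 3, 4, 5], the degrees are [5, 5, 5, 5, 5, 5], giving D = diag(5, 5, 5, 5, 5, 5) and L = D - A. Diagonalising L (or applying a numerical eigensolver to the 6x6 matrix) gives the spectrum above. The largest eigenvalue, 6, is at most the vertex count 6.

[0, 6, 6, 6, 6, 6]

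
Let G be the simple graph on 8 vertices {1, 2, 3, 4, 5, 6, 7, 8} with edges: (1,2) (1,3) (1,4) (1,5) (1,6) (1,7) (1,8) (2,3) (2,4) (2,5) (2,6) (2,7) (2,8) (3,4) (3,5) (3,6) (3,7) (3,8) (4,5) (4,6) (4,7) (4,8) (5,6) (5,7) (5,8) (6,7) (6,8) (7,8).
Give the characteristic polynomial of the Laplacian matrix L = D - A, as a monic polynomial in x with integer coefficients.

x^8 - 56x^7 + 1344x^6 - 17920x^5 + 143360x^4 - 688128x^3 + 1835008x^2 - 2097152x

Reading degrees in the order [1, 2, 3, 4, 5, 6, 7, 8] gives [7, 7, 7, 7, 7, 7, 7, 7]; set D = diag(7, 7, 7, 7, 7, 7, 7, 7) and form L = D - A. The eigenvalues of L are [0, 8, 8, 8, 8, 8, 8, 8]; the characteristic polynomial is the product of (x - lambda_i), which multiplies out to x^8 - 56x^7 + 1344x^6 - 17920x^5 + 143360x^4 - 688128x^3 + 1835008x^2 - 2097152x. The coefficient of x^7 equals -trace(L) = -56, matching the sum of degrees. The largest eigenvalue, 8, is at most the vertex count 8.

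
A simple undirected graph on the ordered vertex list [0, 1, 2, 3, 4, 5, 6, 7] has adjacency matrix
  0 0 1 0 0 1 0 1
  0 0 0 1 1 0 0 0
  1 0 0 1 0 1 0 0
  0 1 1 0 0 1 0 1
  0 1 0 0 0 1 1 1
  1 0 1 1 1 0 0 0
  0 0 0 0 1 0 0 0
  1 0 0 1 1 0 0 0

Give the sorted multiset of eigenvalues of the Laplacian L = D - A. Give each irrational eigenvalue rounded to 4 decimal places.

With the vertex order [0, 1, 2, 3, 4, 5, 6, 7], the degrees are [3, 2, 3, 4, 4, 4, 1, 3], giving D = diag(3, 2, 3, 4, 4, 4, 1, 3) and L = D - A. L is symmetric positive semidefinite, so every eigenvalue is real and nonnegative. There is one zero in the spectrum, matching the 1 component.

[0, 0.7987, 1.6451, 2.6793, 3.6850, 4, 4.7996, 6.3923]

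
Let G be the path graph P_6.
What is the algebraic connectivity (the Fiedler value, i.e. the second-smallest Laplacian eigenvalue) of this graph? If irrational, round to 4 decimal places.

The graph has 6 vertices and degree multiset [2, 2, 2, 2, 1, 1]; D is the diagonal matrix of degrees and L = D - A. The smallest Laplacian eigenvalue is always 0. The next one, lambda_2 = 0.2679, measures how hard the graph is to disconnect: larger values mean better connectivity. The eigenvalues sum to 10, which equals trace(L) = 2|E|.

0.2679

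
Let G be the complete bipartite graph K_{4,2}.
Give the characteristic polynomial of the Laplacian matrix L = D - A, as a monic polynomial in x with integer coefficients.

The graph has 6 vertices and degree multiset [4, 4, 2, 2, 2, 2]; D is the diagonal matrix of degrees and L = D - A. Computing det(xI - L) by cofactor expansion (or equivalently via sum-over-permutations) gives x^6 - 16x^5 + 96x^4 - 272x^3 + 368x^2 - 192x. The constant term is 0 because L is singular (the all-ones vector lies in its kernel). The eigenvalues sum to 16, which equals trace(L) = 2|E|.

x^6 - 16x^5 + 96x^4 - 272x^3 + 368x^2 - 192x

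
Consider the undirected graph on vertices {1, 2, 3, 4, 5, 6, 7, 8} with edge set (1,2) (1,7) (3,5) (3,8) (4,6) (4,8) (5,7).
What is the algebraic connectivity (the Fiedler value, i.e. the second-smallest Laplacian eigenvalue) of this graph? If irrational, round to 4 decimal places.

0.1522

Reading degrees in the order [1, 2, 3, 4, 5, 6, 7, 8] gives [2, 1, 2, 2, 2, 1, 2, 2]; set D = diag(2, 1, 2, 2, 2, 1, 2, 2) and form L = D - A. Computing the eigenvalues of L and sorting gives [0, 0.1522, 0.5858, 1.2346, 2, 2.7654, 3.4142, 3.8478]. The Fiedler value lambda_2 = 0.1522 is strictly positive, so the graph is connected. There is one zero in the spectrum, matching the 1 component.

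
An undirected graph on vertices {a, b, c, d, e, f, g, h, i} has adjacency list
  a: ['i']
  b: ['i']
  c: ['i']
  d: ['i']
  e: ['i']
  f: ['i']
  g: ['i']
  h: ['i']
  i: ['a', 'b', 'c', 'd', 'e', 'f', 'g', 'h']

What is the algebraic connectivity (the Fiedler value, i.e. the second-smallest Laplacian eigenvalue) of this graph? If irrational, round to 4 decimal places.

1

Reading degrees in the order [a, b, c, d, e, f, g, h, i] gives [1, 1, 1, 1, 1, 1, 1, 1, 8]; set D = diag(1, 1, 1, 1, 1, 1, 1, 1, 8) and form L = D - A. The sorted Laplacian eigenvalues are [0, 1, 1, 1, 1, 1, 1, 1, 9]; the algebraic connectivity is the second entry, 1.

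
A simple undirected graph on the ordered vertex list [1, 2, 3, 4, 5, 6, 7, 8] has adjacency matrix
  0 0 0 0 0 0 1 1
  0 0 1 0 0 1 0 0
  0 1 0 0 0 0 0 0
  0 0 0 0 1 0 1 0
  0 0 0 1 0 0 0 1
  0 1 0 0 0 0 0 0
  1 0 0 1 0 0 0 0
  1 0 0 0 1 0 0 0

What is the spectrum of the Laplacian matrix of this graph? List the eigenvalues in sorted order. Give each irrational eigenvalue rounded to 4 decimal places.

Each diagonal entry of L is the vertex degree and each off-diagonal entry is -1 where an edge is present, 0 otherwise; in the order [1, 2, 3, 4, 5, 6, 7, 8] the diagonal is [2, 2, 1, 2, 2, 1, 2, 2]. The multiplicity of 0 as a Laplacian eigenvalue equals the number of connected components. The 2 zero eigenvalues correspond to the 2 connected components.

[0, 0, 1, 1.3820, 1.3820, 3, 3.6180, 3.6180]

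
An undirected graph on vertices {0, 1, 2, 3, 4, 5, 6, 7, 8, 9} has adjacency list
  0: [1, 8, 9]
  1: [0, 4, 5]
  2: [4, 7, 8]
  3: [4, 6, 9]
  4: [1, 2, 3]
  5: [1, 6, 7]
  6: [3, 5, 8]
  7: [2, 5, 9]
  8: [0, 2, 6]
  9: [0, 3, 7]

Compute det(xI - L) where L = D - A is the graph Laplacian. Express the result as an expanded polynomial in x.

Reading degrees in the order [0, 1, 2, 3, 4, 5, 6, 7, 8, 9] gives [3, 3, 3, 3, 3, 3, 3, 3, 3, 3]; set D = diag(3, 3, 3, 3, 3, 3, 3, 3, 3, 3) and form L = D - A. Computing det(xI - L) by cofactor expansion (or equivalently via sum-over-permutations) gives x^10 - 30x^9 + 390x^8 - 2880x^7 + 13305x^6 - 39882x^5 + 77640x^4 - 94800x^3 + 66000x^2 - 20000x. The constant term is 0 because L is singular (the all-ones vector lies in its kernel). The largest eigenvalue, 5, is at most the vertex count 10.

x^10 - 30x^9 + 390x^8 - 2880x^7 + 13305x^6 - 39882x^5 + 77640x^4 - 94800x^3 + 66000x^2 - 20000x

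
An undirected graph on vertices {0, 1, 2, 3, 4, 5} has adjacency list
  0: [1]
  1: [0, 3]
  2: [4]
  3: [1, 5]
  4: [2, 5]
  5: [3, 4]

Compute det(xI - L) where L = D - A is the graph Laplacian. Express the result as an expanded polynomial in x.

x^6 - 10x^5 + 36x^4 - 56x^3 + 35x^2 - 6x

Reading degrees in the order [0, 1, 2, 3, 4, 5] gives [1, 2, 1, 2, 2, 2]; set D = diag(1, 2, 1, 2, 2, 2) and form L = D - A. L has integer entries, so p(x) = det(xI - L) has integer coefficients. Expanding the determinant yields x^6 - 10x^5 + 36x^4 - 56x^3 + 35x^2 - 6x. Since p(0) = det(-L) = 0, x divides p(x).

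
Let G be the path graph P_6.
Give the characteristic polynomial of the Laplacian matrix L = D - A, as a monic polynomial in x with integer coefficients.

The graph has 6 vertices and degree multiset [2, 2, 2, 2, 1, 1]; D is the diagonal matrix of degrees and L = D - A. L has integer entries, so p(x) = det(xI - L) has integer coefficients. Expanding the determinant yields x^6 - 10x^5 + 36x^4 - 56x^3 + 35x^2 - 6x. The constant term is 0 because L is singular (the all-ones vector lies in its kernel). The largest eigenvalue, 3.7321, is at most the vertex count 6.

x^6 - 10x^5 + 36x^4 - 56x^3 + 35x^2 - 6x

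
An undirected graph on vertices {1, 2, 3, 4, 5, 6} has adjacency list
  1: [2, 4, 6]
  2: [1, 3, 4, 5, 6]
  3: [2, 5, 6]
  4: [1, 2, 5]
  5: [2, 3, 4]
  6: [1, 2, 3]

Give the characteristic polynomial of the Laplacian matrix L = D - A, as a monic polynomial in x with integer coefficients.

Each diagonal entry of L is the vertex degree and each off-diagonal entry is -1 where an edge is present, 0 otherwise; in the order [1, 2, 3, 4, 5, 6] the diagonal is [3, 5, 3, 3, 3, 3]. L has integer entries, so p(x) = det(xI - L) has integer coefficients. Expanding the determinant yields x^6 - 20x^5 + 155x^4 - 580x^3 + 1045x^2 - 726x. Since p(0) = det(-L) = 0, x divides p(x). There is one zero in the spectrum, matching the 1 component.

x^6 - 20x^5 + 155x^4 - 580x^3 + 1045x^2 - 726x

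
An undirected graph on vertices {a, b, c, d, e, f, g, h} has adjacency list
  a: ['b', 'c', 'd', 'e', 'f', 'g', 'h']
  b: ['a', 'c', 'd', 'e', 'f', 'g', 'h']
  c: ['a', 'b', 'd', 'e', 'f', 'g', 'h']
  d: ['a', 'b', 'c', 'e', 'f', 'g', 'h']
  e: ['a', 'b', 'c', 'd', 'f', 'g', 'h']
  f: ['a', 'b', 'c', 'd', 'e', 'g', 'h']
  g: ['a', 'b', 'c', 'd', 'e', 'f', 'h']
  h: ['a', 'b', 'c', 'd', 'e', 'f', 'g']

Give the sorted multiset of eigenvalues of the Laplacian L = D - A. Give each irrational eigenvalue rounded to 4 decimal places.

Each diagonal entry of L is the vertex degree and each off-diagonal entry is -1 where an edge is present, 0 otherwise; in the order [a, b, c, d, e, f, g, h] the diagonal is [7, 7, 7, 7, 7, 7, 7, 7]. Since every row of L sums to 0, the all-ones vector is in the kernel and 0 is an eigenvalue. The eigenvalues sum to 56, which equals trace(L) = 2|E|.

[0, 8, 8, 8, 8, 8, 8, 8]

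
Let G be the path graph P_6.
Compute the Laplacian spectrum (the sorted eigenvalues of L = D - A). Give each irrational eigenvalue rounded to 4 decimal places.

The graph has 6 vertices and degree multiset [2, 2, 2, 2, 1, 1]; D is the diagonal matrix of degrees and L = D - A. L is symmetric positive semidefinite, so every eigenvalue is real and nonnegative. The single zero eigenvalue shows the graph is connected. By the matrix-tree theorem the graph has (1/6) * product of the nonzero eigenvalues = 1 spanning tree.

[0, 0.2679, 1, 2, 3, 3.7321]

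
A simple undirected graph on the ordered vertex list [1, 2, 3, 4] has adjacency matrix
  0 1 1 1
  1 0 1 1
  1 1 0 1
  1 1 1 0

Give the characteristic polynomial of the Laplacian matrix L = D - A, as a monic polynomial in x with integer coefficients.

x^4 - 12x^3 + 48x^2 - 64x

Each diagonal entry of L is the vertex degree and each off-diagonal entry is -1 where an edge is present, 0 otherwise; in the order [1, 2, 3, 4] the diagonal is [3, 3, 3, 3]. The eigenvalues of L are [0, 4, 4, 4]; the characteristic polynomial is the product of (x - lambda_i), which multiplies out to x^4 - 12x^3 + 48x^2 - 64x. Since p(0) = det(-L) = 0, x divides p(x). The eigenvalues sum to 12, which equals trace(L) = 2|E|. There is one zero in the spectrum, matching the 1 component.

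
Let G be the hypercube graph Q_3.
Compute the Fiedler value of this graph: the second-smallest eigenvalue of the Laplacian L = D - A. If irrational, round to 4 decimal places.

2

The graph has 8 vertices and degree multiset [3, 3, 3, 3, 3, 3, 3, 3]; D is the diagonal matrix of degrees and L = D - A. The sorted Laplacian eigenvalues are [0, 2, 2, 2, 4, 4, 4, 6]; the algebraic connectivity is the second entry, 2.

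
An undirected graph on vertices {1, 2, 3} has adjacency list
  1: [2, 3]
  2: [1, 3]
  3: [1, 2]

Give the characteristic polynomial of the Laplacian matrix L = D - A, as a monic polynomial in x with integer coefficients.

With the vertex order [1, 2, 3], the degrees are [2, 2, 2], giving D = diag(2, 2, 2) and L = D - A. The eigenvalues of L are [0, 3, 3]; the characteristic polynomial is the product of (x - lambda_i), which multiplies out to x^3 - 6x^2 + 9x. Since p(0) = det(-L) = 0, x divides p(x).

x^3 - 6x^2 + 9x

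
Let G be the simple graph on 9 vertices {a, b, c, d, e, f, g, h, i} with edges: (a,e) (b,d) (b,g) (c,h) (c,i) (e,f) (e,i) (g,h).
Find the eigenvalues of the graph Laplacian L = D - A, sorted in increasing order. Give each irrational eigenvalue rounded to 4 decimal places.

[0, 0.1289, 0.5540, 1, 1.2613, 2.1326, 3, 3.6881, 4.2350]

Each diagonal entry of L is the vertex degree and each off-diagonal entry is -1 where an edge is present, 0 otherwise; in the order [a, b, c, d, e, f, g, h, i] the diagonal is [1, 2, 2, 1, 3, 1, 2, 2, 2]. Diagonalising L (or applying a numerical eigensolver to the 9x9 matrix) gives the spectrum above. There is one zero in the spectrum, matching the 1 component.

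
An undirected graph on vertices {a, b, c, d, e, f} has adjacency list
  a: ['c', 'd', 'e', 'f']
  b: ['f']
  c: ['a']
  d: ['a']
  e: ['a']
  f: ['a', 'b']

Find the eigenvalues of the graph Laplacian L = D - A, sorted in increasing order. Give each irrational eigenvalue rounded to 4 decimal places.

[0, 0.4859, 1, 1, 2.4280, 5.0861]

With the vertex order [a, b, c, d, e, f], the degrees are [4, 1, 1, 1, 1, 2], giving D = diag(4, 1, 1, 1, 1, 2) and L = D - A. The multiplicity of 0 as a Laplacian eigenvalue equals the number of connected components. The single zero eigenvalue shows the graph is connected. The largest eigenvalue, 5.0861, is at most the vertex count 6. The eigenvalues sum to 10, which equals trace(L) = 2|E|.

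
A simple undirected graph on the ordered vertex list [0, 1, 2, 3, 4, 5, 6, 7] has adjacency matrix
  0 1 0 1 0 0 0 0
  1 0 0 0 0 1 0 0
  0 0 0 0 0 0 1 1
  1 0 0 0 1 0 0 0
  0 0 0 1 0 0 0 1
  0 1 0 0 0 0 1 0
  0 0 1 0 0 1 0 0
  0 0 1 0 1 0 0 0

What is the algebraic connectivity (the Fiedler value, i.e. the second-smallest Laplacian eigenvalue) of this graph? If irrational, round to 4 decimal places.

0.5858

With the vertex order [0, 1, 2, 3, 4, 5, 6, 7], the degrees are [2, 2, 2, 2, 2, 2, 2, 2], giving D = diag(2, 2, 2, 2, 2, 2, 2, 2) and L = D - A. The smallest Laplacian eigenvalue is always 0. The next one, lambda_2 = 0.5858, measures how hard the graph is to disconnect: larger values mean better connectivity. By the matrix-tree theorem the graph has (1/8) * product of the nonzero eigenvalues = 8 spanning trees.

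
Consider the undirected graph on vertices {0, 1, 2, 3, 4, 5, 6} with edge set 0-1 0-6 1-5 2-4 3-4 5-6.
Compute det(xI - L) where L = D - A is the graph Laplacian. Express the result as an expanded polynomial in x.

Reading degrees in the order [0, 1, 2, 3, 4, 5, 6] gives [2, 2, 1, 1, 2, 2, 2]; set D = diag(2, 2, 1, 1, 2, 2, 2) and form L = D - A. Computing det(xI - L) by cofactor expansion (or equivalently via sum-over-permutations) gives x^7 - 12x^6 + 55x^5 - 120x^4 + 124x^3 - 48x^2. The constant term is 0 because L is singular (the all-ones vector lies in its kernel). There are 2 zeros in the spectrum, matching the 2 components. The largest eigenvalue, 4, is at most the vertex count 7.

x^7 - 12x^6 + 55x^5 - 120x^4 + 124x^3 - 48x^2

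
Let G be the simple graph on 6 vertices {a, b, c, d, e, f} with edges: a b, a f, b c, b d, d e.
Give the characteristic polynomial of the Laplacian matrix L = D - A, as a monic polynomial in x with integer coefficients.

Reading degrees in the order [a, b, c, d, e, f] gives [2, 3, 1, 2, 1, 1]; set D = diag(2, 3, 1, 2, 1, 1) and form L = D - A. L has integer entries, so p(x) = det(xI - L) has integer coefficients. Expanding the determinant yields x^6 - 10x^5 + 35x^4 - 52x^3 + 31x^2 - 6x. The coefficient of x^5 equals -trace(L) = -10, matching the sum of degrees. The largest eigenvalue, 4.3028, is at most the vertex count 6.

x^6 - 10x^5 + 35x^4 - 52x^3 + 31x^2 - 6x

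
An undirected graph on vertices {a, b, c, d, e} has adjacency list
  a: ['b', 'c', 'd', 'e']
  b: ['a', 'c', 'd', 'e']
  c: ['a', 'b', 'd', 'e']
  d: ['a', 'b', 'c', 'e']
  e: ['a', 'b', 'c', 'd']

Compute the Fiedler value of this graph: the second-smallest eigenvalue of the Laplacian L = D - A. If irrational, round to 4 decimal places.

5

Reading degrees in the order [a, b, c, d, e] gives [4, 4, 4, 4, 4]; set D = diag(4, 4, 4, 4, 4) and form L = D - A. The sorted Laplacian eigenvalues are [0, 5, 5, 5, 5]; the algebraic connectivity is the second entry, 5.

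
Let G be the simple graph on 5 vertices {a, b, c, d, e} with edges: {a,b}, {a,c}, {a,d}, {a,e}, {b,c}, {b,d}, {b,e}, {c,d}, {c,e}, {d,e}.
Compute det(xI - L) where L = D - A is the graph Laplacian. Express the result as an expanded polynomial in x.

x^5 - 20x^4 + 150x^3 - 500x^2 + 625x

Each diagonal entry of L is the vertex degree and each off-diagonal entry is -1 where an edge is present, 0 otherwise; in the order [a, b, c, d, e] the diagonal is [4, 4, 4, 4, 4]. The eigenvalues of L are [0, 5, 5, 5, 5]; the characteristic polynomial is the product of (x - lambda_i), which multiplies out to x^5 - 20x^4 + 150x^3 - 500x^2 + 625x. The constant term is 0 because L is singular (the all-ones vector lies in its kernel). There is one zero in the spectrum, matching the 1 component. The largest eigenvalue, 5, is at most the vertex count 5.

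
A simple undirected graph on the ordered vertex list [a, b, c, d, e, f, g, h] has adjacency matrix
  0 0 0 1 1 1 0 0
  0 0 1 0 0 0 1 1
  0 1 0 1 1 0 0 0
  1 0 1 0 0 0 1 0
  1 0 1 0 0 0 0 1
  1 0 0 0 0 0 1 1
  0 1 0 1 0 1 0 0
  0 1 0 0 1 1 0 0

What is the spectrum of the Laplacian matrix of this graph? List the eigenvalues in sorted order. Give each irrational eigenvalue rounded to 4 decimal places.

[0, 2, 2, 2, 4, 4, 4, 6]

With the vertex order [a, b, c, d, e, f, g, h], the degrees are [3, 3, 3, 3, 3, 3, 3, 3], giving D = diag(3, 3, 3, 3, 3, 3, 3, 3) and L = D - A. L is symmetric positive semidefinite, so every eigenvalue is real and nonnegative. The single zero eigenvalue shows the graph is connected. There is one zero in the spectrum, matching the 1 component.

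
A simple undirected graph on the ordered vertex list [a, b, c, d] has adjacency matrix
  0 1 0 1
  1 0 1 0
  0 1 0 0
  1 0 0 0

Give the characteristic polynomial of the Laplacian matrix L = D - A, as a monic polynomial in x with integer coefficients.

Each diagonal entry of L is the vertex degree and each off-diagonal entry is -1 where an edge is present, 0 otherwise; in the order [a, b, c, d] the diagonal is [2, 2, 1, 1]. Computing det(xI - L) by cofactor expansion (or equivalently via sum-over-permutations) gives x^4 - 6x^3 + 10x^2 - 4x. The coefficient of x^3 equals -trace(L) = -6, matching the sum of degrees. The largest eigenvalue, 3.4142, is at most the vertex count 4.

x^4 - 6x^3 + 10x^2 - 4x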